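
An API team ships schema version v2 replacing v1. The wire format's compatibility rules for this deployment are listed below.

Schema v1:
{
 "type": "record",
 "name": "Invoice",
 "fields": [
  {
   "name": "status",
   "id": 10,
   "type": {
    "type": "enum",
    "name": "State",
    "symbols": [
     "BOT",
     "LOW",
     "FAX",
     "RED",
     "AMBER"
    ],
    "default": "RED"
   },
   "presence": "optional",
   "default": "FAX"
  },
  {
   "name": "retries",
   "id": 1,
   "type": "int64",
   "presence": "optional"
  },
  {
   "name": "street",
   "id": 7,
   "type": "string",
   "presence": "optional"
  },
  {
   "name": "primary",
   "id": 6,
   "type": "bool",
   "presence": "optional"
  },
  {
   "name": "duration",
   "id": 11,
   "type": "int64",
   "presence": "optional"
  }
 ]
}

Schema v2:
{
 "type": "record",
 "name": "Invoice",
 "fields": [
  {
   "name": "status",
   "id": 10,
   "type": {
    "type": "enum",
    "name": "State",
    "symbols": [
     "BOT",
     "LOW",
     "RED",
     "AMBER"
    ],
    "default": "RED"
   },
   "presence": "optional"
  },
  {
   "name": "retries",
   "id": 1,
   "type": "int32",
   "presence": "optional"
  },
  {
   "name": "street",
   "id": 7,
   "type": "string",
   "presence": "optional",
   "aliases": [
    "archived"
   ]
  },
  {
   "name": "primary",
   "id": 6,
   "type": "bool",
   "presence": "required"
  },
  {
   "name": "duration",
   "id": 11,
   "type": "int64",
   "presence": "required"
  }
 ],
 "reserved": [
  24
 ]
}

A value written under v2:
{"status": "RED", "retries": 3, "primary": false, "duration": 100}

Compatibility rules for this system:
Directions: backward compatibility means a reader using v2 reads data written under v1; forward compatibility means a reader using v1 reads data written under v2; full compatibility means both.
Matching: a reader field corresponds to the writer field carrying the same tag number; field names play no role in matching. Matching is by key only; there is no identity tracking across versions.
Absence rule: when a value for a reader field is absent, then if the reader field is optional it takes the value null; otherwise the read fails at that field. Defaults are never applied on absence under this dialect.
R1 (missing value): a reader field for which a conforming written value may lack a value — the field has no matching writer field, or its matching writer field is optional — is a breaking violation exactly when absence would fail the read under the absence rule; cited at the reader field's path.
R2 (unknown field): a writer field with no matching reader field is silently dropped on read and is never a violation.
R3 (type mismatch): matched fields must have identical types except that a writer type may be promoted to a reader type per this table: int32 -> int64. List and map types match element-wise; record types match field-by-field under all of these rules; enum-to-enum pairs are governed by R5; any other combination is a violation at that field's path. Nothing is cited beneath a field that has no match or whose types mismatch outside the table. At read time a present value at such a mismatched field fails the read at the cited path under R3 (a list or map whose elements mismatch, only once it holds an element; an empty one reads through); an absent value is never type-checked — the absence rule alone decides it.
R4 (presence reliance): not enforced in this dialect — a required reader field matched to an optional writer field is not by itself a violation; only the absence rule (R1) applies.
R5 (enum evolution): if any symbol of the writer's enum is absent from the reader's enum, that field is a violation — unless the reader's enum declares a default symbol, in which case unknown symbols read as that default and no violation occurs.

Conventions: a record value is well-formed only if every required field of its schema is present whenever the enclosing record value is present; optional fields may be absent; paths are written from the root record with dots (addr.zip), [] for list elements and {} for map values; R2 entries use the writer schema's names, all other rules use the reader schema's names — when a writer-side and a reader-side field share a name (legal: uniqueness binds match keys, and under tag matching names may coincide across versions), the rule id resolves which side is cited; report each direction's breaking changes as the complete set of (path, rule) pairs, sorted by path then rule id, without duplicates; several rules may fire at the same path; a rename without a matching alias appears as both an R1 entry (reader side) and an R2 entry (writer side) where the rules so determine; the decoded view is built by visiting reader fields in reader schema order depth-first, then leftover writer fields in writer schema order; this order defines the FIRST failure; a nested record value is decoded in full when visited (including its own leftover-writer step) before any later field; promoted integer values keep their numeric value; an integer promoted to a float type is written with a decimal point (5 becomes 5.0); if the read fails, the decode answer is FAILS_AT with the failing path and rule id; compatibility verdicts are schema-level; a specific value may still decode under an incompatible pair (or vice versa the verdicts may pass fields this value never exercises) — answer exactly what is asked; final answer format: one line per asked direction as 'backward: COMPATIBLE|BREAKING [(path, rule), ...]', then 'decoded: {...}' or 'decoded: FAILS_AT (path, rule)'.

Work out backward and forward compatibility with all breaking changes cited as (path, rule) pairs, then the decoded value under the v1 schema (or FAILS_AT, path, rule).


arrows below run writer -> reader for Invoice
backward for Invoice (reader v2, writer v1):
  State -> State, writer optional: status aligns to status
  int64 -> int32, writer optional: retries aligns to retries
  string -> string, writer optional: street aligns to street
  bool -> bool, writer optional: primary aligns to primary
  int64 -> int64, writer optional: duration aligns to duration
  R1 fires at duration
  R1 fires at primary
  R3 fires at retries
  backward on Invoice therefore BREAKING (3)
forward for Invoice (reader v1, writer v2):
  State -> State, writer optional: status aligns to status
  int32 -> int64, writer optional: retries aligns to retries
  string -> string, writer optional: street aligns to street
  bool -> bool, writer required: primary aligns to primary
  int64 -> int64, writer required: duration aligns to duration
  => no violations; forward on Invoice: COMPATIBLE
decoding the Invoice value with the v1 reader:
  status := "RED"
  retries := 3 (int32 -> int64)
  street := null (missing; optional => null)
  primary := false
  duration := 100
  => decoded: {"status": "RED", "retries": 3, "street": null, "primary": false, "duration": 100}

backward: BREAKING [(duration, R1), (primary, R1), (retries, R3)]; forward: COMPATIBLE []; decoded: {"status": "RED", "retries": 3, "street": null, "primary": false, "duration": 100}


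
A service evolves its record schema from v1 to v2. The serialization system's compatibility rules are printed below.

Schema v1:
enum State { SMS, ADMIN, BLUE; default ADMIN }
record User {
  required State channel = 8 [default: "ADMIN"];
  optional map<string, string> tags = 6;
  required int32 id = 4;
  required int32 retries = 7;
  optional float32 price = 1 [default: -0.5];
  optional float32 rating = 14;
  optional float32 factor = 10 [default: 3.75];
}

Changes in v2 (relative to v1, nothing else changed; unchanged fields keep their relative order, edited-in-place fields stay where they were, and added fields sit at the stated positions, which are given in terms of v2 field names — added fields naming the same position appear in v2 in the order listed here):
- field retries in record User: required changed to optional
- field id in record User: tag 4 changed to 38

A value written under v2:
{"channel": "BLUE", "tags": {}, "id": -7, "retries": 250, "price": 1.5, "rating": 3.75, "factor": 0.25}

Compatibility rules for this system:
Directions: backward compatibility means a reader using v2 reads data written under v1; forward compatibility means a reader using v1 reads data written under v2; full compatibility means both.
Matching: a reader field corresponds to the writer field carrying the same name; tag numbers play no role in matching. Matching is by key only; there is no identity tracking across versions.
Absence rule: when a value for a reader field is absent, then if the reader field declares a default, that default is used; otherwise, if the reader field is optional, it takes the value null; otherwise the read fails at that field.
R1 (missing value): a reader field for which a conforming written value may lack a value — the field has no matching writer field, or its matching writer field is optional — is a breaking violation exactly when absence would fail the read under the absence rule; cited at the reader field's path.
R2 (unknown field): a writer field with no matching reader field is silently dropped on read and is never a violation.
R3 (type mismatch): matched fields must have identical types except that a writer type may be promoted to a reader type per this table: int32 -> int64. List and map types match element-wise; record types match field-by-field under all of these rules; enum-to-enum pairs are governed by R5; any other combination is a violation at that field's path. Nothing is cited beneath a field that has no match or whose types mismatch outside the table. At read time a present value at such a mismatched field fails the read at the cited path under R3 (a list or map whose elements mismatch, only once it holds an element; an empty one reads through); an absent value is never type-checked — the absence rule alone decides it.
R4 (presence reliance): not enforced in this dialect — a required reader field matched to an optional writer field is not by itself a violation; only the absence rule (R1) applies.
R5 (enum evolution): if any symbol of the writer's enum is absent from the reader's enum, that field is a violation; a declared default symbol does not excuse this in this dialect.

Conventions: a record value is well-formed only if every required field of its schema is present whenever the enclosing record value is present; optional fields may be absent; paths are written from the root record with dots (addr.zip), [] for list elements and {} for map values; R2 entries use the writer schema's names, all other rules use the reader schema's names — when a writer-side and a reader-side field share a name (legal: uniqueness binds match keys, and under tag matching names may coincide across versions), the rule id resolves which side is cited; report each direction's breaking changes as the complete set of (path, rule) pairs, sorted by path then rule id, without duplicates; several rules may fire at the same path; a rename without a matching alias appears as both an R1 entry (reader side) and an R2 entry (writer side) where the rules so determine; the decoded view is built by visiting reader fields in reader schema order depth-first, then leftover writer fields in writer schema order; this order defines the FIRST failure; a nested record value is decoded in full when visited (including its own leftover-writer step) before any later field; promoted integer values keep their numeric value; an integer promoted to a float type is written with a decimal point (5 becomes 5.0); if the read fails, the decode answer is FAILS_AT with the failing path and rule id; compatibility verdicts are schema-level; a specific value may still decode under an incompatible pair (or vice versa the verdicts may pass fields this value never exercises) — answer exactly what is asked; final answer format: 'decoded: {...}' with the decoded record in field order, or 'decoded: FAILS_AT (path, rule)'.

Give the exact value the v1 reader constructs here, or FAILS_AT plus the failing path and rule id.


decoded: {"channel": "BLUE", "tags": {}, "id": -7, "retries": 250, "price": 1.5, "rating": 3.75, "factor": 0.25}

the writer's type comes first in each User pair
decoding the User value with the v1 reader:
  channel := "BLUE"
  tags := {}
  id := -7
  retries := 250
  price := 1.5
  rating := 3.75
  factor := 0.25
  => decoded: {"channel": "BLUE", "tags": {}, "id": -7, "retries": 250, "price": 1.5, "rating": 3.75, "factor": 0.25}
ruling out the remaining User differences:
  field retries in record User: required changed to optional -> changes User's schema-level verdicts only — the decode of this value is the same
  field id in record User: tag 4 changed to 38 -> inert under this dialect — no rule fires on User and the result does not move


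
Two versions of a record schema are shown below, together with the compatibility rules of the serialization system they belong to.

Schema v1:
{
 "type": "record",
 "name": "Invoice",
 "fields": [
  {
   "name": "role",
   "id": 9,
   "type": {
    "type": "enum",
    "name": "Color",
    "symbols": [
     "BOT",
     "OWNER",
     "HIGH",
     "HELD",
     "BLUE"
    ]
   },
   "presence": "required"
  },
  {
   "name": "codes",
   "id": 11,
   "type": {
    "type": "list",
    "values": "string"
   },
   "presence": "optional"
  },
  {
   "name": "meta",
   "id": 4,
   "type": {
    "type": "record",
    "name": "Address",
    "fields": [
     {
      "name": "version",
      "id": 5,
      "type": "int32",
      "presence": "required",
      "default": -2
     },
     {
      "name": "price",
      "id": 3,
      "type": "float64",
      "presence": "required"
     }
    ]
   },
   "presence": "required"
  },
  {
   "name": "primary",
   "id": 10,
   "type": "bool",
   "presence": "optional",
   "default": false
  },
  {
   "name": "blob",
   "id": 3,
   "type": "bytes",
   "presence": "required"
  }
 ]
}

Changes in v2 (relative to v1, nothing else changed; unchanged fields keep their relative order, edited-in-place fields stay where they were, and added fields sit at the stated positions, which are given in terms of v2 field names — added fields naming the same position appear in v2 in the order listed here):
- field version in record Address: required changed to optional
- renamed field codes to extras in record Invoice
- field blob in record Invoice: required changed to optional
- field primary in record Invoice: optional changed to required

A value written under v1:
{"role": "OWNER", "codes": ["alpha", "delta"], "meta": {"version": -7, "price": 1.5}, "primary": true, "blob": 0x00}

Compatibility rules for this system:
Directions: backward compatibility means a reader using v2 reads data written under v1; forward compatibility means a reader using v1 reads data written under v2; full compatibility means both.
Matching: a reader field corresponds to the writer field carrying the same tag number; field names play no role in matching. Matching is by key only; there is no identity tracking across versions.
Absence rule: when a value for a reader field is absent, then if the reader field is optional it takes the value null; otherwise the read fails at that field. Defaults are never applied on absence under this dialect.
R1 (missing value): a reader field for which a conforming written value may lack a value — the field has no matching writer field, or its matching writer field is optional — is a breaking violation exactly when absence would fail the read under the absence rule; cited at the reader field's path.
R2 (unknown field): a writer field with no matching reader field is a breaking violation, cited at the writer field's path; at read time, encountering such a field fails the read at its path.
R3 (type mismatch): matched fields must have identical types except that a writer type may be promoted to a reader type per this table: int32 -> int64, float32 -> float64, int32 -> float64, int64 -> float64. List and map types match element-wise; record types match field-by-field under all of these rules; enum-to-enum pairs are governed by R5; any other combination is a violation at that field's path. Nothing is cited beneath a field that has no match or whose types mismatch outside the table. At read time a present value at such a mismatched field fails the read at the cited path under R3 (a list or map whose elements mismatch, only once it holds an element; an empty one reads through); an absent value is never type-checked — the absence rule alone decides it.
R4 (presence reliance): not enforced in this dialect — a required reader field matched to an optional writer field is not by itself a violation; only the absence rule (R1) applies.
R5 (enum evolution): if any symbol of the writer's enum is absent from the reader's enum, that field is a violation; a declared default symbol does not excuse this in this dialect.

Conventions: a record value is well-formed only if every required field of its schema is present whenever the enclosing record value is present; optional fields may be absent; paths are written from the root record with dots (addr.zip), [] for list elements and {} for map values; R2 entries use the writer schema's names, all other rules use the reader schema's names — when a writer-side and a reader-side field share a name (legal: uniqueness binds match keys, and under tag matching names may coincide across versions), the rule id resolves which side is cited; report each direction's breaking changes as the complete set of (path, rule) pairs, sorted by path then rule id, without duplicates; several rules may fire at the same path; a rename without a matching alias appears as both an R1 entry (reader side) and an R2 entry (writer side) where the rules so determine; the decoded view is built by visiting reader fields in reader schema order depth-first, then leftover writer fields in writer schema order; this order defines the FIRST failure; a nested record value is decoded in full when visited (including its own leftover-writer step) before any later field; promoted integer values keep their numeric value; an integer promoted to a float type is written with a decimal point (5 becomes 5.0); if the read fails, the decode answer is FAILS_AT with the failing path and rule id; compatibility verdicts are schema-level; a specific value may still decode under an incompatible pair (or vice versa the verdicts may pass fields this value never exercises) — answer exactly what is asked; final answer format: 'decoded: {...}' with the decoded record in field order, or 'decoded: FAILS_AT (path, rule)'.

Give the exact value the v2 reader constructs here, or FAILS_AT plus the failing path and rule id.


the writer's type comes first in each Invoice pair
decode (reader v2):
  role := "OWNER"
  extras := ["alpha", "delta"] (from writer codes)
  meta.version := -7
  meta.price := 1.5
  primary := true
  blob := 0x00
  => decoded: {"role": "OWNER", "extras": ["alpha", "delta"], "meta": {"version": -7, "price": 1.5}, "primary": true, "blob": 0x00}
remaining Invoice differences; none change what is asked:
  field version in record Address: required changed to optional -> shifts the Invoice verdicts, not this decode
  field blob in record Invoice: required changed to optional -> shifts the Invoice verdicts, not this decode
  field primary in record Invoice: optional changed to required -> shifts the Invoice verdicts, not this decode

decoded: {"role": "OWNER", "extras": ["alpha", "delta"], "meta": {"version": -7, "price": 1.5}, "primary": true, "blob": 0x00}


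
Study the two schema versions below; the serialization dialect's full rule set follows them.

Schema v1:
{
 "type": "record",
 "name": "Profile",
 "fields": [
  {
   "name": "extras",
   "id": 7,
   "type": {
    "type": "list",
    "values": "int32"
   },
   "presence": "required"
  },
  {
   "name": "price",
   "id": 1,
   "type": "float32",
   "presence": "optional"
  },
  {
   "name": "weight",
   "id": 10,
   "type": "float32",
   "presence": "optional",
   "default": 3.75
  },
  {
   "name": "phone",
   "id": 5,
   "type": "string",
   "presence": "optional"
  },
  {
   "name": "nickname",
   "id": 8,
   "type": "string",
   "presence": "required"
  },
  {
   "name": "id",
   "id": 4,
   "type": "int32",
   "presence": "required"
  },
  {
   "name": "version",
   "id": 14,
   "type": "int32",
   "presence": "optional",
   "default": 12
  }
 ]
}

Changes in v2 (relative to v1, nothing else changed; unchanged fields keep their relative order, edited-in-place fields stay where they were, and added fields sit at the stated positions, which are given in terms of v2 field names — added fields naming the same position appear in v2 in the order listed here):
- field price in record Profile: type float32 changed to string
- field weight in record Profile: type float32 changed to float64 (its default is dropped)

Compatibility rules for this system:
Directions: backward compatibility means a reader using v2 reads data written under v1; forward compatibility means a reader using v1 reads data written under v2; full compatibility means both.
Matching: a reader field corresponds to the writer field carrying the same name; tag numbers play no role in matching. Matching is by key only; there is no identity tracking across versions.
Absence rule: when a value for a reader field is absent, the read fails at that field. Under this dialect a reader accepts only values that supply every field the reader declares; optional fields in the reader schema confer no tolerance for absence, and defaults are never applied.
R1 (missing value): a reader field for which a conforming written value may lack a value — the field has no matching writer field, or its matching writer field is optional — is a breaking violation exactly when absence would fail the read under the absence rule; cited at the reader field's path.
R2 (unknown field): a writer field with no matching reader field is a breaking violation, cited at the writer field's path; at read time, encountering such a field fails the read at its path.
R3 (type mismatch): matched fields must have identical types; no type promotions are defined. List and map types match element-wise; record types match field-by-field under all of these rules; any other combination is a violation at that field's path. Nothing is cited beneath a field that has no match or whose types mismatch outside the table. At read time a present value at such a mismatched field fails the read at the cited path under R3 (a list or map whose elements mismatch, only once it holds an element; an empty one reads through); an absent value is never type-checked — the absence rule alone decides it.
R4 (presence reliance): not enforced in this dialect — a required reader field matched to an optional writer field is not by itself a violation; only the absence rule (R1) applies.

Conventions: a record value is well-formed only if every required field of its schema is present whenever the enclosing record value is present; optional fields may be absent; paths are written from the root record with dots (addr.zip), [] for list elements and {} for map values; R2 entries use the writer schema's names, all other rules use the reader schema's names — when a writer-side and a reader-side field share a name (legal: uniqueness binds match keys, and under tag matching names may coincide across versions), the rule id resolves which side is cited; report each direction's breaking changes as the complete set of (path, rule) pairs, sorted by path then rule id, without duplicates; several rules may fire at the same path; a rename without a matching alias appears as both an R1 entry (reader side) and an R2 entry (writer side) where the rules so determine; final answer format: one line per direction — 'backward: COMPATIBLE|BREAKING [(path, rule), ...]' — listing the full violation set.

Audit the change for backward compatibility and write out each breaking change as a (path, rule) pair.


backward: BREAKING [(phone, R1), (price, R1), (price, R3), (version, R1), (weight, R1), (weight, R3)]

in Profile below, arrows point writer -> reader
backward analysis of Profile with v2 as reader and v1 as writer:
  writer required, list<int32> -> list<int32>: reader extras maps from writer extras
  writer optional, float32 -> string: reader price maps from writer price
  writer optional, float32 -> float64: reader weight maps from writer weight
  writer optional, string -> string: reader phone maps from writer phone
  writer required, string -> string: reader nickname maps from writer nickname
  writer required, int32 -> int32: reader id maps from writer id
  writer optional, int32 -> int32: reader version maps from writer version
  violation R1 at phone
  violation R1 at price
  violation R3 at price
  violation R1 at version
  violation R1 at weight
  violation R3 at weight
  => 6 violation(s): backward is BREAKING for Profile


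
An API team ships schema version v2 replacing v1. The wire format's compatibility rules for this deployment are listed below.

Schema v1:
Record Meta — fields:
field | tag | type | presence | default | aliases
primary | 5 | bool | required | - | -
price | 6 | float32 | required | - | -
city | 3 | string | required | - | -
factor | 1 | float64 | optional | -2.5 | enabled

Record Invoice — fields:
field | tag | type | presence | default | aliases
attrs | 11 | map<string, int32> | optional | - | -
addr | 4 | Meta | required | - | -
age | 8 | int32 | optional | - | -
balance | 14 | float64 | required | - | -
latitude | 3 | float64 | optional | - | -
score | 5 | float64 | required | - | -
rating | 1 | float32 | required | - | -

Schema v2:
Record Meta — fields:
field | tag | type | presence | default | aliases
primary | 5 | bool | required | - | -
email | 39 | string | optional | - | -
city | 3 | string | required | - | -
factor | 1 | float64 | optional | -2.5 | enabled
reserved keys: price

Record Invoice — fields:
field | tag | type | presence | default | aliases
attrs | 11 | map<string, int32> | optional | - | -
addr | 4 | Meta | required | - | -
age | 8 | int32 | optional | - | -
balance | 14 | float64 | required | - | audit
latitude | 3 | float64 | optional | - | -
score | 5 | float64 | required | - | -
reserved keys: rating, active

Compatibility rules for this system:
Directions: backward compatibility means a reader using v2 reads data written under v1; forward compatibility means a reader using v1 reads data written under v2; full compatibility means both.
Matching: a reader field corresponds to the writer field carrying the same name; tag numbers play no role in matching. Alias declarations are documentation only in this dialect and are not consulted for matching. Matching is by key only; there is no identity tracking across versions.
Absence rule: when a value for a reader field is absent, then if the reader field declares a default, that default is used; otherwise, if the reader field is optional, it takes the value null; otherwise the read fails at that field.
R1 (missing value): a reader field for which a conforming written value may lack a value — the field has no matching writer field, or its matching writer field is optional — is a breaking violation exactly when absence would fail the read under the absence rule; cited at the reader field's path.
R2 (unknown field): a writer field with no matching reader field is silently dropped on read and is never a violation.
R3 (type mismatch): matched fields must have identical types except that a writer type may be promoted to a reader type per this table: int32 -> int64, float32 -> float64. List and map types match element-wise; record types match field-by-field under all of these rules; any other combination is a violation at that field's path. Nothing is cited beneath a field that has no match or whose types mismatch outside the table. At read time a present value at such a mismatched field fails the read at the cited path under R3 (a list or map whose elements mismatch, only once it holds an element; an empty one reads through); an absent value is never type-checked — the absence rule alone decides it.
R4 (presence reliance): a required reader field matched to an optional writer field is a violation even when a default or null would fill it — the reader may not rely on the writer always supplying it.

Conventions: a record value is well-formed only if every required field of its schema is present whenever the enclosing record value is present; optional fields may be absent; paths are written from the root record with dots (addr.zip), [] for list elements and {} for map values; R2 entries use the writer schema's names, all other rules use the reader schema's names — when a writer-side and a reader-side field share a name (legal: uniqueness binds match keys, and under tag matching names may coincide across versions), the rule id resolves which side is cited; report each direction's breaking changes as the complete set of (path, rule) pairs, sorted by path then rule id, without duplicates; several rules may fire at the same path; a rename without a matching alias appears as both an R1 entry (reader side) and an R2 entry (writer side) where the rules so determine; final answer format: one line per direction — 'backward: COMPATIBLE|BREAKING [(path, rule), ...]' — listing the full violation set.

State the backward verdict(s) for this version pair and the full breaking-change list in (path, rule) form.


in Invoice below, arrows point writer -> reader
backward analysis of Invoice with v2 as reader and v1 as writer:
  writer optional, map<string, int32> -> map<string, int32>: reader attrs maps from writer attrs
  writer required, Meta -> Meta: reader addr maps from writer addr
  writer optional, int32 -> int32: reader age maps from writer age
  writer required, float64 -> float64: reader balance maps from writer balance
  writer optional, float64 -> float64: reader latitude maps from writer latitude
  writer required, float64 -> float64: reader score maps from writer score
  rating (writer side), unknown to reader
  writer required, bool -> bool: reader addr.primary maps from writer addr.primary
  addr.email: no writer-side match
  writer required, string -> string: reader addr.city maps from writer addr.city
  writer optional, float64 -> float64: reader addr.factor maps from writer addr.factor
  addr.price (writer side), unknown to reader
  => backward verdict for Invoice: COMPATIBLE, no violations
the other Invoice changes do not affect what is asked:
  removed field rating from record Invoice (its key "rating" joins the reserved list) -> fires only in the forward direction of Invoice, which is not asked here
  added field email to record Meta: optional string, tag 39 (in v2 it sits immediately before city) -> triggers nothing under Invoice's printed rules — same verdict
  removed field price from record Meta (its key "price" joins the reserved list) -> fires only in the forward direction of Invoice, which is not asked here

backward: COMPATIBLE []


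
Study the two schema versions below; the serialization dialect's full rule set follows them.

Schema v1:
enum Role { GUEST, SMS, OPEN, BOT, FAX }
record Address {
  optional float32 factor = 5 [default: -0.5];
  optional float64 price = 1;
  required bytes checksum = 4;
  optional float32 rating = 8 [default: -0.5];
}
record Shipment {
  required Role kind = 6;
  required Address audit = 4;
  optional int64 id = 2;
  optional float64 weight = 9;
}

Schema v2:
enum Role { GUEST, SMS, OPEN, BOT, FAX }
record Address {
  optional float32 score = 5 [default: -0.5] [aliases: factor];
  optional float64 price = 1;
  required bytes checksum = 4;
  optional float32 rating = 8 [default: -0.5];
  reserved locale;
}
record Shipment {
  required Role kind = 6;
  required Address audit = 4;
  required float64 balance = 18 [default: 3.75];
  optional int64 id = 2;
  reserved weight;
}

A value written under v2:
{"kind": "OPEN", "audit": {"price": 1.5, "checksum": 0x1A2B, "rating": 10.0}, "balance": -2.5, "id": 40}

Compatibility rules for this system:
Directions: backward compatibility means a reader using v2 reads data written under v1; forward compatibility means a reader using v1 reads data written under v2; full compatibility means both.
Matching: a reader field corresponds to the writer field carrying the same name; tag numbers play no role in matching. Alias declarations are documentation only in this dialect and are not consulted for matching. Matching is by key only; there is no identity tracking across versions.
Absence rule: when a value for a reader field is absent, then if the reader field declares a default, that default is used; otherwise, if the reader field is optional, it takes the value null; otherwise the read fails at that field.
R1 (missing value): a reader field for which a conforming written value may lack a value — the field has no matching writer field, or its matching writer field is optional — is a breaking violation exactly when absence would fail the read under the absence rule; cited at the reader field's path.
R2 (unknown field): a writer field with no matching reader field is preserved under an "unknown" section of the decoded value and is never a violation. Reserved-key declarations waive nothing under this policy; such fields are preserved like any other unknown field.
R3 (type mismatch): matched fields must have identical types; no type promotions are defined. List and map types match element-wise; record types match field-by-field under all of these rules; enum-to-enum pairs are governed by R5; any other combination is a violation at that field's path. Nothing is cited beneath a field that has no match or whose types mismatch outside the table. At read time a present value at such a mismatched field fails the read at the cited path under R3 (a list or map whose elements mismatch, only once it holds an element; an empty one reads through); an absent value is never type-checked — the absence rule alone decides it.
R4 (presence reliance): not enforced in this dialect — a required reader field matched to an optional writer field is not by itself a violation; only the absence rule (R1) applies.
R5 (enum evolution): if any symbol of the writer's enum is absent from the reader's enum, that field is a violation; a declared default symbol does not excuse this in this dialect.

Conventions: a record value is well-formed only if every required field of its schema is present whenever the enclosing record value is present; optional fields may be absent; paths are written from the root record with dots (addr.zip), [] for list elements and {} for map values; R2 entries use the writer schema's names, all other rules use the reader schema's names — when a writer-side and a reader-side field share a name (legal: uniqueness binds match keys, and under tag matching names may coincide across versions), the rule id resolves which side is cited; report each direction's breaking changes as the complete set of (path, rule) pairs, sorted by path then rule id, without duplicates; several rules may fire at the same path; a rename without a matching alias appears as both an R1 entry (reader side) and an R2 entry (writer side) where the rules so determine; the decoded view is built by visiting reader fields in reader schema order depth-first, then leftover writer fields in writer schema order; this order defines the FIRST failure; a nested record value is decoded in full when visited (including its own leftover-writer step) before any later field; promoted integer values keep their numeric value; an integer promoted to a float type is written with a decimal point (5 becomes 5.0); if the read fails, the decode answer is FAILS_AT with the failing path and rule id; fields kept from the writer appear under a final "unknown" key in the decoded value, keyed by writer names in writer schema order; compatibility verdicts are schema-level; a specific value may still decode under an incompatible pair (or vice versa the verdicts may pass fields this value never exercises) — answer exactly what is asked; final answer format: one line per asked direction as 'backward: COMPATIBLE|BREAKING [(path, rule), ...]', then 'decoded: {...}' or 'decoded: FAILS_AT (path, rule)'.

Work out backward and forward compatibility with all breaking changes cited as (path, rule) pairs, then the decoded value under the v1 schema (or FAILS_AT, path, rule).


arrows below run writer -> reader for Shipment
backward pass over Shipment, reader schema v2, writer schema v1:
  writer required, Role -> Role: reader kind maps from writer kind
  writer required, Address -> Address: reader audit maps from writer audit
  balance: no writer match
  writer optional, int64 -> int64: reader id maps from writer id
  writer weight: unknown to reader
  audit.score: no writer match
  writer optional, float64 -> float64: reader audit.price maps from writer audit.price
  writer required, bytes -> bytes: reader audit.checksum maps from writer audit.checksum
  writer optional, float32 -> float32: reader audit.rating maps from writer audit.rating
  writer audit.factor: unknown to reader
  => backward verdict for Shipment: COMPATIBLE, no violations
forward pass over Shipment, reader schema v1, writer schema v2:
  writer required, Role -> Role: reader kind maps from writer kind
  writer required, Address -> Address: reader audit maps from writer audit
  writer optional, int64 -> int64: reader id maps from writer id
  weight: no writer match
  writer balance: unknown to reader
  audit.factor: no writer match
  writer optional, float64 -> float64: reader audit.price maps from writer audit.price
  writer required, bytes -> bytes: reader audit.checksum maps from writer audit.checksum
  writer optional, float32 -> float32: reader audit.rating maps from writer audit.rating
  writer audit.score: unknown to reader
  => forward verdict for Shipment: COMPATIBLE, no violations
migrating the Shipment value to v1:
  kind := "OPEN"
  audit.factor := -0.5 (no value, default fills)
  audit.price := 1.5
  audit.checksum := 0x1A2B
  audit.rating := 10.0
  id := 40
  weight := null (not supplied -> null)
  writer balance: kept under "unknown"
  => decoded: {"kind": "OPEN", "audit": {"factor": -0.5, "price": 1.5, "checksum": 0x1A2B, "rating": 10.0}, "id": 40, "weight": null, "unknown": {"balance": -2.5}}

backward: COMPATIBLE []; forward: COMPATIBLE []; decoded: {"kind": "OPEN", "audit": {"factor": -0.5, "price": 1.5, "checksum": 0x1A2B, "rating": 10.0}, "id": 40, "weight": null, "unknown": {"balance": -2.5}}


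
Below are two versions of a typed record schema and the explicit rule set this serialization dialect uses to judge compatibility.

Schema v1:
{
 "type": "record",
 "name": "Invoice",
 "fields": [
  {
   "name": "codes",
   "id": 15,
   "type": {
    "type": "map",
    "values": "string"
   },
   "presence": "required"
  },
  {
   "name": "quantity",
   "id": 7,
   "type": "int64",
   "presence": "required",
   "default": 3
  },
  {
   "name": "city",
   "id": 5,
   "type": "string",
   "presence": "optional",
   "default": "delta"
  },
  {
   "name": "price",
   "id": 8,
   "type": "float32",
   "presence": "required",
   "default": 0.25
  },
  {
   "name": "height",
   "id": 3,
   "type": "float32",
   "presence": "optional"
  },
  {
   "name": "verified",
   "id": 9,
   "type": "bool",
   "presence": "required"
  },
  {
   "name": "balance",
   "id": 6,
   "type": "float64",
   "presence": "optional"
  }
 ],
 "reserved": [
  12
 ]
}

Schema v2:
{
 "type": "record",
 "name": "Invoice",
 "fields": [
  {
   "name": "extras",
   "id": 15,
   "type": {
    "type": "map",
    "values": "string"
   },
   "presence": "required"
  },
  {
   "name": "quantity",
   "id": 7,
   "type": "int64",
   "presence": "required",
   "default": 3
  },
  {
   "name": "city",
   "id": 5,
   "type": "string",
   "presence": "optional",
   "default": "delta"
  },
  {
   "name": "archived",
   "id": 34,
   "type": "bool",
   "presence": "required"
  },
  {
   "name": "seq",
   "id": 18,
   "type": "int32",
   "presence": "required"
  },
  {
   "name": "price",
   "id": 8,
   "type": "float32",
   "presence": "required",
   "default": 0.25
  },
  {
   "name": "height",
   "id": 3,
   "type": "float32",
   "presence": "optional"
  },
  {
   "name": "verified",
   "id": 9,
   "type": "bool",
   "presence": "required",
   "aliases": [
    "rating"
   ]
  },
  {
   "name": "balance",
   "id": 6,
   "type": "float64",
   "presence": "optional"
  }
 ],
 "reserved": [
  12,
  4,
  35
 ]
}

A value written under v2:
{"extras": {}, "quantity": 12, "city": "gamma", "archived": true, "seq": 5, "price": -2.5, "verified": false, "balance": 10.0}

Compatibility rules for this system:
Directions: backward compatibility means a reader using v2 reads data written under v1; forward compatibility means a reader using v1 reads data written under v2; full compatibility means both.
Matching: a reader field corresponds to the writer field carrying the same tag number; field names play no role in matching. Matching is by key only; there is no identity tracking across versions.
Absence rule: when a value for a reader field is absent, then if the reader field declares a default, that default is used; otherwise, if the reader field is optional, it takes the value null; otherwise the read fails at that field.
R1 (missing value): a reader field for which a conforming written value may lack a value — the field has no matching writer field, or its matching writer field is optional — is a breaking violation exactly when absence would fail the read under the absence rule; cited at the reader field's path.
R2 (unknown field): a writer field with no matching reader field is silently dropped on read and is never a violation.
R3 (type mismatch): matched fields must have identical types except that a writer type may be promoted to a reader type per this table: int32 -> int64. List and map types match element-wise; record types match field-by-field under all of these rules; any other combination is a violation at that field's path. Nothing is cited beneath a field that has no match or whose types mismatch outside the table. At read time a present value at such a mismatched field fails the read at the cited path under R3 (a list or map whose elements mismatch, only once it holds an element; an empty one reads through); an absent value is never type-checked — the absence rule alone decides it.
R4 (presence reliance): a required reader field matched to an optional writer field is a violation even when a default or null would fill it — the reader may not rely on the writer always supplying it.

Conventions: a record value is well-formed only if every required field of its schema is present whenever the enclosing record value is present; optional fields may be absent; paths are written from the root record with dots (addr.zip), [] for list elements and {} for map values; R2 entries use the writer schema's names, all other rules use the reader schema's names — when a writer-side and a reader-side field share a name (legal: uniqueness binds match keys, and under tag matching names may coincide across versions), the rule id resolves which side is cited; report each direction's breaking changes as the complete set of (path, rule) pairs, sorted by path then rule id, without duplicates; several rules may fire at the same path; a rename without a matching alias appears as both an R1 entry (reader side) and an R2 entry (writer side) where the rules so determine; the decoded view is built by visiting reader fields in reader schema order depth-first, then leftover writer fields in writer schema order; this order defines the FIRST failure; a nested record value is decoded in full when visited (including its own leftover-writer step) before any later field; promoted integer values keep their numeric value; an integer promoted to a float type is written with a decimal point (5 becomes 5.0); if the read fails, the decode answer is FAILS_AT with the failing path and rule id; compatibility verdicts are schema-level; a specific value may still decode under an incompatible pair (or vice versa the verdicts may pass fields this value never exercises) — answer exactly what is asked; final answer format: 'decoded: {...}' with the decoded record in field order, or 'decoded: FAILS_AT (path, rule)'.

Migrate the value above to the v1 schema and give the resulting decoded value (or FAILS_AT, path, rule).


each type pair in Invoice: writer, then reader
migrating the Invoice value to v1:
  codes := {} (from writer extras)
  quantity := 12
  city := "gamma"
  price := -2.5
  height := null (missing; optional => null)
  verified := false
  balance := 10.0
  writer archived: no reader field; dropped
  writer seq: no reader field; dropped
  => decoded: {"codes": {}, "quantity": 12, "city": "gamma", "price": -2.5, "height": null, "verified": false, "balance": 10.0}
checking off the Invoice differences that do not matter here:
  added field archived to record Invoice: required bool, tag 34 (in v2 it sits immediately before price) -> schema-level compatibility only; this Invoice value's decode is unchanged
  renamed field codes to extras in record Invoice -> fires no rule on Invoice under this dialect and leaves the result unchanged
  added field seq to record Invoice: required int32, tag 18 (in v2 it sits immediately before price) -> schema-level compatibility only; this Invoice value's decode is unchanged

decoded: {"codes": {}, "quantity": 12, "city": "gamma", "price": -2.5, "height": null, "verified": false, "balance": 10.0}
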